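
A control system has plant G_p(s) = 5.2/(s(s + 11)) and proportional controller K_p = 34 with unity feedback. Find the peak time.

T_p = 0.26 s

Closed-loop characteristic equation: s² + 11s + 176.8 = 0, so ω_n = 13.3 rad/s and ζ = 11/(2·13.3) = 0.4136.
Damped frequency ω_d = ω_n√(1−ζ²) = 12.11 rad/s, so peak time T_p = π/ω_d = 0.26 s.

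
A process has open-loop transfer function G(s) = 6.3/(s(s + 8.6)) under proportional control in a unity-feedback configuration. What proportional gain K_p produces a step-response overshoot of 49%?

K_p = 59.9

From %OS = 100·exp(−πζ/√(1−ζ²)) = 49%, ζ = −ln(0.49)/√(π²+ln²(0.49)) = 0.2214.
Characteristic equation s² + 8.6s + 6.3K_p = 0 gives ζ = 8.6/(2√(6.3K_p)).
Setting ζ = 0.2214: √(6.3K_p) = 8.6/(2·0.2214) = 19.42, so K_p = 377.1/6.3 = 59.9.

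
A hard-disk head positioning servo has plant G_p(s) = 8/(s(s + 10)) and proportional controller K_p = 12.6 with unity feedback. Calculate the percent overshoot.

Closed-loop characteristic equation: s² + 10s + 100.8 = 0, so ω_n = 10.04 rad/s and ζ = 10/(2·10.04) = 0.498.
%OS = 100·exp(−πζ/√(1−ζ²)) = 100·exp(−π·0.498/√0.752) = 16.5%.

16.5%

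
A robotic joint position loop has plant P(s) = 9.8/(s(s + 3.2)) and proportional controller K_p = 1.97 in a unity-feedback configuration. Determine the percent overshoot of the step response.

From 1 + K_pP(s) = 0: s² + 3.2s + 19.31 = 0 ⇒ ω_n = 4.394, ζ = 0.3641.
%OS = 100·exp(−πζ/√(1−ζ²)) = 100·exp(−π·0.3641/√0.8674) = 29.3%.

29.3%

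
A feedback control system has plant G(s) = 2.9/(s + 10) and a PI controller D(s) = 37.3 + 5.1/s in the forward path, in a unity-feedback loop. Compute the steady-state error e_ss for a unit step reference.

0

The open loop D(s)G(s) has a pole at the origin (type 1), so the static position error constant is infinite and e_ss = 1/(1+∞) = 0.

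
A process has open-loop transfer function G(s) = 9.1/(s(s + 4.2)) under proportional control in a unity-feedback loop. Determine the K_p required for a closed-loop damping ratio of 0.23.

K_p = 9.16

Closed-loop characteristic equation: s² + 4.2s + K_p·9.1 = 0.
So ω_n = √(9.1K_p) and 2ζω_n = 4.2, giving ζ = 4.2/(2√(9.1K_p)).
Setting ζ = 0.23: √(9.1K_p) = 4.2/(2·0.23) = 9.13, so K_p = 83.36/9.1 = 9.16.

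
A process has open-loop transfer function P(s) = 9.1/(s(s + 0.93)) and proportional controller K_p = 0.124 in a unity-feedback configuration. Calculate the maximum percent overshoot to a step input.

21.7%

From 1 + K_pP(s) = 0: s² + 0.93s + 1.128 = 0 ⇒ ω_n = 1.062, ζ = 0.4377.
%OS = 100·exp(−πζ/√(1−ζ²)) = 100·exp(−π·0.4377/√0.8084) = 21.7%.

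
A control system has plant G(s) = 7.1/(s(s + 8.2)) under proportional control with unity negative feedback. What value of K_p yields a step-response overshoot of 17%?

From %OS = 100·exp(−πζ/√(1−ζ²)) = 17%, ζ = −ln(0.17)/√(π²+ln²(0.17)) = 0.4913.
Characteristic equation s² + 8.2s + 7.1K_p = 0 gives ζ = 8.2/(2√(7.1K_p)).
Setting ζ = 0.4913: √(7.1K_p) = 8.2/(2·0.4913) = 8.346, so K_p = 69.65/7.1 = 9.81.

K_p = 9.81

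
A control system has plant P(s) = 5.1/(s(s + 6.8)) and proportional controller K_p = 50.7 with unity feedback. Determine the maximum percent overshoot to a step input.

From 1 + K_pP(s) = 0: s² + 6.8s + 258.6 = 0 ⇒ ω_n = 16.08, ζ = 0.2114.
%OS = 100·exp(−πζ/√(1−ζ²)) = 100·exp(−π·0.2114/√0.9553) = 50.7%.

50.7%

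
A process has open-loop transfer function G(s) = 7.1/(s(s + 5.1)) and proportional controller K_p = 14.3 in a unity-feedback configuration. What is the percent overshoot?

44%

The closed-loop denominator s² + 5.1s + 101.5 gives ω_n = √101.5 = 10.08 and ζ = 5.1/(2ω_n) = 0.2531.
%OS = 100·exp(−πζ/√(1−ζ²)) = 100·exp(−π·0.2531/√0.936) = 44%.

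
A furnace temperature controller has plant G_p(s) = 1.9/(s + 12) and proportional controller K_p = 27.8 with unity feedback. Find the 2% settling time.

Closed-loop transfer function: T(s) = K_p·G_p(s)/(1 + K_p·G_p(s)) = 52.82/(s + 12 + 52.82) = 52.82/(s + 64.82).
Time constant τ = 1/64.82 = 0.01543 s, so the 2% settling time is about 4τ = 0.0617 s.

T_s ≈ 0.0617 s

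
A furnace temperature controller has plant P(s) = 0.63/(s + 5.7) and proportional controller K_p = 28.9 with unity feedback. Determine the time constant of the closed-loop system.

Closed-loop transfer function: T(s) = K_p·P(s)/(1 + K_p·P(s)) = 18.21/(s + 5.7 + 18.21) = 18.21/(s + 23.91).
Time constant τ = 1/23.91 = 0.0418 s.

τ = 0.0418 s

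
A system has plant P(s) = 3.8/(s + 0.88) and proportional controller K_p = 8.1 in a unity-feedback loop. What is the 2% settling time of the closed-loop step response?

Closed-loop transfer function: T(s) = K_p·P(s)/(1 + K_p·P(s)) = 30.78/(s + 0.88 + 30.78) = 30.78/(s + 31.66).
Time constant τ = 1/31.66 = 0.03159 s, so the 2% settling time is about 4τ = 0.126 s.

T_s ≈ 0.126 s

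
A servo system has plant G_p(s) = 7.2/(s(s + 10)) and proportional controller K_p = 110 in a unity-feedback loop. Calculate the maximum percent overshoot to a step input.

56.7%

The closed-loop denominator s² + 10s + 792 gives ω_n = √792 = 28.14 and ζ = 10/(2ω_n) = 0.1777.
%OS = 100·exp(−πζ/√(1−ζ²)) = 100·exp(−π·0.1777/√0.9684) = 56.7%.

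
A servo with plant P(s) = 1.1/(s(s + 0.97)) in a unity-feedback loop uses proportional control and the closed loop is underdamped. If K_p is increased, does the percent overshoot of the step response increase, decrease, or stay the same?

increase

Characteristic equation s² + 0.97s + K_p·1.1 = 0: raising K_p raises ω_n while 2ζω_n = 0.97 is fixed, so ζ falls and overshoot grows.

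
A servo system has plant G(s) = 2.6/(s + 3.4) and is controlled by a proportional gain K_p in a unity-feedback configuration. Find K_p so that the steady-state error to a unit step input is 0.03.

K_p = 42.3

The loop is type 0, so e_ss(step) = 1/(1 + K_pos) with K_pos = K_p·G(0).
G(0) = 0.7647. Require 1/(1 + K_p·0.7647) = 0.03, so 1 + 0.7647·K_p = 33.33.
K_p = (33.33 − 1)/0.7647 = 42.3.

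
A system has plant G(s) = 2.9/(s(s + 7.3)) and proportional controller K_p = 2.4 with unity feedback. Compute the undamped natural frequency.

ω_n = 2.64 rad/s

The closed-loop denominator is s(s+7.3) + 2.4·2.9 = s² + 7.3s + 6.96.
So ω_n² = 6.96 ⇒ ω_n = 2.638 rad/s, and ζ = 7.3/(2ω_n) = 1.38.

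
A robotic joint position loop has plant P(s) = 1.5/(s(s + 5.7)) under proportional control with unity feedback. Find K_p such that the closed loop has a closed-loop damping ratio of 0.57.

Closed-loop characteristic equation: s² + 5.7s + K_p·1.5 = 0.
So ω_n = √(1.5K_p) and 2ζω_n = 5.7, giving ζ = 5.7/(2√(1.5K_p)).
Setting ζ = 0.57: √(1.5K_p) = 5.7/(2·0.57) = 5, so K_p = 25/1.5 = 16.7.

K_p = 16.7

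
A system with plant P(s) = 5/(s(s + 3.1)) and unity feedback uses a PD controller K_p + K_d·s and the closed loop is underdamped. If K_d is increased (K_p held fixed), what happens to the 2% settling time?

Characteristic equation s² + (3.1 + 5K_d)s + 5K_p = 0: raising K_d increases ζω_n = (3.1+5K_d)/2 while the loop stays underdamped, so T_s ≈ 4/(ζω_n) decreases.

decrease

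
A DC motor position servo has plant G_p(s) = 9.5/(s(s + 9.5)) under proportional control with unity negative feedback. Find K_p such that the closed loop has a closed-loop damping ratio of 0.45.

Closed-loop characteristic equation: s² + 9.5s + K_p·9.5 = 0.
So ω_n = √(9.5K_p) and 2ζω_n = 9.5, giving ζ = 9.5/(2√(9.5K_p)).
Setting ζ = 0.45: √(9.5K_p) = 9.5/(2·0.45) = 10.56, so K_p = 111.4/9.5 = 11.7.

K_p = 11.7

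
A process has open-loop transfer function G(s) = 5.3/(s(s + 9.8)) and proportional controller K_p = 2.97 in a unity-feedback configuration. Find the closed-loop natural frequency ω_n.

ω_n = 3.97 rad/s

With unity feedback the closed-loop characteristic equation is s² + 9.8s + 2.97·5.3 = s² + 9.8s + 15.74 = 0.
So ω_n² = 15.74 ⇒ ω_n = 3.967 rad/s, and ζ = 9.8/(2ω_n) = 1.24.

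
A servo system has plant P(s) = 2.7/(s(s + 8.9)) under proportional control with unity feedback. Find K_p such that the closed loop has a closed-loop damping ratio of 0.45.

Closed-loop characteristic equation: s² + 8.9s + K_p·2.7 = 0.
So ω_n = √(2.7K_p) and 2ζω_n = 8.9, giving ζ = 8.9/(2√(2.7K_p)).
Setting ζ = 0.45: √(2.7K_p) = 8.9/(2·0.45) = 9.889, so K_p = 97.79/2.7 = 36.2.

K_p = 36.2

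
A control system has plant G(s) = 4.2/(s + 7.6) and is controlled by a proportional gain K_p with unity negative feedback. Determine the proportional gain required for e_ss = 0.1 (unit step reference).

The loop is type 0, so e_ss(step) = 1/(1 + K_pos) with K_pos = K_p·G(0).
G(0) = 0.5526. Require 1/(1 + K_p·0.5526) = 0.1, so 1 + 0.5526·K_p = 10.
K_p = (10 − 1)/0.5526 = 16.3.

K_p = 16.3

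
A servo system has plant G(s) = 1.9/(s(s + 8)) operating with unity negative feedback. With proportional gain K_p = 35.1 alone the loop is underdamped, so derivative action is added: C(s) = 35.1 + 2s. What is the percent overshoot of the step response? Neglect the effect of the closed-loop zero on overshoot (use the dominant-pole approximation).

3.75%

Forward path: (35.1 + 2s)·1.9/(s(s+8)). The closed-loop characteristic equation is s² + (8 + 1.9·2)s + 1.9·35.1 = 0.
That is s² + 11.8s + 66.69 = 0, so ω_n = 8.166 rad/s and ζ = 11.8/(2·8.166) = 0.7225.
%OS = 100·exp(−πζ/√(1−ζ²)) = 3.75%.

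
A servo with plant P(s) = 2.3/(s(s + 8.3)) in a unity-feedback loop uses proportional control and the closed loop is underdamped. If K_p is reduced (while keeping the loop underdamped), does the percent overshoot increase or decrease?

ζ = 8.3/(2√(2.3K_p)) rises as K_p falls; higher damping means less overshoot.

decrease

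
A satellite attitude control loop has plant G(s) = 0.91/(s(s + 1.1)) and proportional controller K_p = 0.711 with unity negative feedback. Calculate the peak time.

The closed-loop denominator s² + 1.1s + 0.647 gives ω_n = √0.647 = 0.8044 and ζ = 1.1/(2ω_n) = 0.6838.
Damped frequency ω_d = ω_n√(1−ζ²) = 0.5869 rad/s, so peak time T_p = π/ω_d = 5.35 s.

T_p = 5.35 s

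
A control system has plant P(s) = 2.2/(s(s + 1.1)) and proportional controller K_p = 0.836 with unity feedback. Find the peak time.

The closed-loop denominator s² + 1.1s + 1.839 gives ω_n = √1.839 = 1.356 and ζ = 1.1/(2ω_n) = 0.4056.
Damped frequency ω_d = ω_n√(1−ζ²) = 1.24 rad/s, so peak time T_p = π/ω_d = 2.53 s.

T_p = 2.53 s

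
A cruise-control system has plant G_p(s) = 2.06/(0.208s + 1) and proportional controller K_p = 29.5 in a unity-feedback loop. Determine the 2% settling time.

T_s ≈ 0.0135 s

Closed loop: T(s) = K_p·G_p/(1+K_p·G_p) = 60.77/(0.208s + 1 + 60.77), with pole at s = −(1 + 60.77)/0.208 = −297.
τ = 1/297 = 0.003367 s, so 2% settling time ≈ 4τ = 0.0135 s.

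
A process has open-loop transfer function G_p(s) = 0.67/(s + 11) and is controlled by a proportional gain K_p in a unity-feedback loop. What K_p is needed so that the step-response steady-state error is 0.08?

Steady-state error for a unit step on this type-0 loop is 1/(1 + K_p·G_p(0)).
G_p(0) = 0.06091. Require 1/(1 + K_p·0.06091) = 0.08, so 1 + 0.06091·K_p = 12.5.
K_p = (12.5 − 1)/0.06091 = 189.

K_p = 189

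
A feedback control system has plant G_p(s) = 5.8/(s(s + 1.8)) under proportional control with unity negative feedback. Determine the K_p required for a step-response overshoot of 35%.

From %OS = 100·exp(−πζ/√(1−ζ²)) = 35%, ζ = −ln(0.35)/√(π²+ln²(0.35)) = 0.3169.
Characteristic equation s² + 1.8s + 5.8K_p = 0 gives ζ = 1.8/(2√(5.8K_p)).
Setting ζ = 0.3169: √(5.8K_p) = 1.8/(2·0.3169) = 2.84, so K_p = 8.064/5.8 = 1.39.

K_p = 1.39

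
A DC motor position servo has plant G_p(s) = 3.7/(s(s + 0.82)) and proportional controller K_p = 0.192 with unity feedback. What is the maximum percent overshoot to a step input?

17.4%

The closed-loop denominator s² + 0.82s + 0.7104 gives ω_n = √0.7104 = 0.8429 and ζ = 0.82/(2ω_n) = 0.4864.
%OS = 100·exp(−πζ/√(1−ζ²)) = 100·exp(−π·0.4864/√0.7634) = 17.4%.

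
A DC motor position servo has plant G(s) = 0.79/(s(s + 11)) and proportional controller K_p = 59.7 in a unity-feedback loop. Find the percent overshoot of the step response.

1.5%

From 1 + K_pG(s) = 0: s² + 11s + 47.16 = 0 ⇒ ω_n = 6.868, ζ = 0.8009.
%OS = 100·exp(−πζ/√(1−ζ²)) = 100·exp(−π·0.8009/√0.3586) = 1.5%.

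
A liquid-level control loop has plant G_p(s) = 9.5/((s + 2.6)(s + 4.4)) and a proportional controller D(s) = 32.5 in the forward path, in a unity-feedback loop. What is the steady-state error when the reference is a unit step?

The loop is type 0. Static position error constant K_pos = D(0)·G_p(0) = 32.5·0.8304 = 26.99.
Steady-state error to a unit step: e_ss = 1/(1+K_pos) = 1/27.99 = 0.0357.

0.0357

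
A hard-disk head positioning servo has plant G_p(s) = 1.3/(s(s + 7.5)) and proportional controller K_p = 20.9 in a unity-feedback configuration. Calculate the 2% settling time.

T_s ≈ 1.07 s

From 1 + K_pG_p(s) = 0: s² + 7.5s + 27.17 = 0 ⇒ ω_n = 5.212, ζ = 0.7194.
2% settling time T_s ≈ 4/(ζω_n) = 4/3.75 = 1.07 s.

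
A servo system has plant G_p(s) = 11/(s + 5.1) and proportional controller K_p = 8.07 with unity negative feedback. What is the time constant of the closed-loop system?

Closed-loop transfer function: T(s) = K_p·G_p(s)/(1 + K_p·G_p(s)) = 88.77/(s + 5.1 + 88.77) = 88.77/(s + 93.87).
Time constant τ = 1/93.87 = 0.0107 s.

τ = 0.0107 s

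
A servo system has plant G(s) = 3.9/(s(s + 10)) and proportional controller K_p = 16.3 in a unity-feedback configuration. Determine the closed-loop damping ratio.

The closed-loop denominator is s(s+10) + 16.3·3.9 = s² + 10s + 63.57.
So ω_n² = 63.57 ⇒ ω_n = 7.973 rad/s, and ζ = 10/(2ω_n) = 0.627.

ζ = 0.627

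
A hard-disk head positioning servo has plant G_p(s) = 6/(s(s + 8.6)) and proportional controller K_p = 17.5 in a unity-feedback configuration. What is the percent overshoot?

The closed-loop denominator s² + 8.6s + 105 gives ω_n = √105 = 10.25 and ζ = 8.6/(2ω_n) = 0.4196.
%OS = 100·exp(−πζ/√(1−ζ²)) = 100·exp(−π·0.4196/√0.8239) = 23.4%.

23.4%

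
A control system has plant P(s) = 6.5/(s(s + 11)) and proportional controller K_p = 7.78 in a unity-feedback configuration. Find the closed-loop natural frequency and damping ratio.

ω_n = 7.11 rad/s, ζ = 0.773

The closed-loop denominator is s(s+11) + 7.78·6.5 = s² + 11s + 50.57.
So ω_n² = 50.57 ⇒ ω_n = 7.111 rad/s, and ζ = 11/(2ω_n) = 0.773.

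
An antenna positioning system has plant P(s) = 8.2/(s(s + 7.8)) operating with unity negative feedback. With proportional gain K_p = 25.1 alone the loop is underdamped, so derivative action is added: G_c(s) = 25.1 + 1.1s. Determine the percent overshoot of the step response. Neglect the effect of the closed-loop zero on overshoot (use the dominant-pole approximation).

Forward path: (25.1 + 1.1s)·8.2/(s(s+7.8)). The closed-loop characteristic equation is s² + (7.8 + 8.2·1.1)s + 8.2·25.1 = 0.
That is s² + 16.82s + 205.8 = 0, so ω_n = 14.35 rad/s and ζ = 16.82/(2·14.35) = 0.5862.
%OS = 100·exp(−πζ/√(1−ζ²)) = 10.3%.

10.3%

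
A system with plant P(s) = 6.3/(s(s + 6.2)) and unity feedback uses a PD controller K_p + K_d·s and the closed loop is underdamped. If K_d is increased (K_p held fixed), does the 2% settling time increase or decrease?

Characteristic equation s² + (6.2 + 6.3K_d)s + 6.3K_p = 0: raising K_d increases ζω_n = (6.2+6.3K_d)/2 while the loop stays underdamped, so T_s ≈ 4/(ζω_n) decreases.

decrease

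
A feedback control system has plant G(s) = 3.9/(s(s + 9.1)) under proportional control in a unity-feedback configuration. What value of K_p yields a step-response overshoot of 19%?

From %OS = 100·exp(−πζ/√(1−ζ²)) = 19%, ζ = −ln(0.19)/√(π²+ln²(0.19)) = 0.4673.
Characteristic equation s² + 9.1s + 3.9K_p = 0 gives ζ = 9.1/(2√(3.9K_p)).
Setting ζ = 0.4673: √(3.9K_p) = 9.1/(2·0.4673) = 9.736, so K_p = 94.79/3.9 = 24.3.

K_p = 24.3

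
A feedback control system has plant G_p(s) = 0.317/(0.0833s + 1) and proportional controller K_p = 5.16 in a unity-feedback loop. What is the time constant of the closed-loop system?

τ = 0.0316 s

Closed loop: T(s) = K_p·G_p/(1+K_p·G_p) = 1.636/(0.0833s + 1 + 1.636), with pole at s = −(1 + 1.636)/0.0833 = −31.64.
Closed-loop time constant τ = 1/31.64 = 0.0316 s.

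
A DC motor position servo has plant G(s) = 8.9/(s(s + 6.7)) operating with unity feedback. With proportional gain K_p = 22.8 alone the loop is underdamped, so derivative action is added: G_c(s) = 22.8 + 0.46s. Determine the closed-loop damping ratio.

Forward path: (22.8 + 0.46s)·8.9/(s(s+6.7)). The closed-loop characteristic equation is s² + (6.7 + 8.9·0.46)s + 8.9·22.8 = 0.
That is s² + 10.79s + 202.9 = 0, so ω_n = 14.24 rad/s and ζ = 10.79/(2·14.24) = 0.3789.

ζ = 0.379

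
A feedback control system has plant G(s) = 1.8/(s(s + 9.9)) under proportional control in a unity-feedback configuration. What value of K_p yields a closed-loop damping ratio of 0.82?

K_p = 20.2

Closed-loop characteristic equation: s² + 9.9s + K_p·1.8 = 0.
So ω_n = √(1.8K_p) and 2ζω_n = 9.9, giving ζ = 9.9/(2√(1.8K_p)).
Setting ζ = 0.82: √(1.8K_p) = 9.9/(2·0.82) = 6.037, so K_p = 36.44/1.8 = 20.2.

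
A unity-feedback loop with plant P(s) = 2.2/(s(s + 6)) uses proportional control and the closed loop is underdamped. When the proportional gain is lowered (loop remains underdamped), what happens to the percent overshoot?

ζ = 6/(2√(2.2K_p)) rises as K_p falls; higher damping means less overshoot.

decrease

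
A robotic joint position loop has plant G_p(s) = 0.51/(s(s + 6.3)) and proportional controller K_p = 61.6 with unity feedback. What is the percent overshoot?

11.8%

From 1 + K_pG_p(s) = 0: s² + 6.3s + 31.42 = 0 ⇒ ω_n = 5.605, ζ = 0.562.
%OS = 100·exp(−πζ/√(1−ζ²)) = 100·exp(−π·0.562/√0.6842) = 11.8%.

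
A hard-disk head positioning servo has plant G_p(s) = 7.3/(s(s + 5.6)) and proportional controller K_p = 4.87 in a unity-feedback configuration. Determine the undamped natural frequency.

1 + K_p·G_p(s) = 0 gives s² + 5.6s + 35.55 = 0.
So ω_n² = 35.55 ⇒ ω_n = 5.962 rad/s, and ζ = 5.6/(2ω_n) = 0.47.

ω_n = 5.96 rad/s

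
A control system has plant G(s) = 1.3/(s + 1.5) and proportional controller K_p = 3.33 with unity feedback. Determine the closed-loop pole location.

Closed-loop transfer function: T(s) = K_p·G(s)/(1 + K_p·G(s)) = 4.329/(s + 1.5 + 4.329) = 4.329/(s + 5.829).
The closed-loop pole is at s = −5.829.

s = -5.829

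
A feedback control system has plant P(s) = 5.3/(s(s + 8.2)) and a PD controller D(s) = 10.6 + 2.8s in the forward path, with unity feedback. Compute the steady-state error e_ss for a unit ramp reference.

0.146

The loop has one pole at the origin (type 1). Velocity error constant K_v = lim_{s→0} s·D(s)P(s) = 10.6·5.3/8.2 = 6.851.
Steady-state error to a unit ramp: e_ss = 1/K_v = 0.146.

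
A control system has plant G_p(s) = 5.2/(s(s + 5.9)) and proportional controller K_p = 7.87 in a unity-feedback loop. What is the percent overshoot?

From 1 + K_pG_p(s) = 0: s² + 5.9s + 40.92 = 0 ⇒ ω_n = 6.397, ζ = 0.4611.
%OS = 100·exp(−πζ/√(1−ζ²)) = 100·exp(−π·0.4611/√0.7873) = 19.5%.

19.5%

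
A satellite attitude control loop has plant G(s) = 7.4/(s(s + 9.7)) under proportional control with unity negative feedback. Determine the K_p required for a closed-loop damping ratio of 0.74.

Closed-loop characteristic equation: s² + 9.7s + K_p·7.4 = 0.
So ω_n = √(7.4K_p) and 2ζω_n = 9.7, giving ζ = 9.7/(2√(7.4K_p)).
Setting ζ = 0.74: √(7.4K_p) = 9.7/(2·0.74) = 6.554, so K_p = 42.96/7.4 = 5.8.

K_p = 5.8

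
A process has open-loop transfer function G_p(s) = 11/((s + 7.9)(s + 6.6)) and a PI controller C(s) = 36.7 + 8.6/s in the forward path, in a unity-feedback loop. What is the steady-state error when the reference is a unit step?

0

The open loop C(s)G_p(s) has a pole at the origin (type 1), so the static position error constant is infinite and e_ss = 1/(1+∞) = 0.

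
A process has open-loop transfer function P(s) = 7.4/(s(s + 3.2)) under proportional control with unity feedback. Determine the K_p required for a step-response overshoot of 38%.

From %OS = 100·exp(−πζ/√(1−ζ²)) = 38%, ζ = −ln(0.38)/√(π²+ln²(0.38)) = 0.2943.
Characteristic equation s² + 3.2s + 7.4K_p = 0 gives ζ = 3.2/(2√(7.4K_p)).
Setting ζ = 0.2943: √(7.4K_p) = 3.2/(2·0.2943) = 5.436, so K_p = 29.55/7.4 = 3.99.

K_p = 3.99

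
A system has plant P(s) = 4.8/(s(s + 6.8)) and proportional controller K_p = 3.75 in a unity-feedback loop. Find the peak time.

T_p = 1.24 s

From 1 + K_pP(s) = 0: s² + 6.8s + 18 = 0 ⇒ ω_n = 4.243, ζ = 0.8014.
Damped frequency ω_d = ω_n√(1−ζ²) = 2.538 rad/s, so peak time T_p = π/ω_d = 1.24 s.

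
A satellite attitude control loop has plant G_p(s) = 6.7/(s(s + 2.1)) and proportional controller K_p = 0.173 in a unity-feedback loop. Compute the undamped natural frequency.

The closed-loop denominator is s(s+2.1) + 0.173·6.7 = s² + 2.1s + 1.159.
So ω_n² = 1.159 ⇒ ω_n = 1.077 rad/s, and ζ = 2.1/(2ω_n) = 0.975.

ω_n = 1.08 rad/s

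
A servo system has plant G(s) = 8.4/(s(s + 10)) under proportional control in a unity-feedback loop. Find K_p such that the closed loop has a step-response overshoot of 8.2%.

K_p = 7.67

From %OS = 100·exp(−πζ/√(1−ζ²)) = 8.2%, ζ = −ln(0.082)/√(π²+ln²(0.082)) = 0.6228.
Characteristic equation s² + 10s + 8.4K_p = 0 gives ζ = 10/(2√(8.4K_p)).
Setting ζ = 0.6228: √(8.4K_p) = 10/(2·0.6228) = 8.028, so K_p = 64.45/8.4 = 7.67.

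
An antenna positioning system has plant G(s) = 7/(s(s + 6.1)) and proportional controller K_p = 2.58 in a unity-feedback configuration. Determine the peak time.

Closed-loop characteristic equation: s² + 6.1s + 18.06 = 0, so ω_n = 4.25 rad/s and ζ = 6.1/(2·4.25) = 0.7177.
Damped frequency ω_d = ω_n√(1−ζ²) = 2.959 rad/s, so peak time T_p = π/ω_d = 1.06 s.

T_p = 1.06 s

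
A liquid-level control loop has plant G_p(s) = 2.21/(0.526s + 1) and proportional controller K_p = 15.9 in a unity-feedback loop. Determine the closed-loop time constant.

Closed loop: T(s) = K_p·G_p/(1+K_p·G_p) = 35.14/(0.526s + 1 + 35.14), with pole at s = −(1 + 35.14)/0.526 = −68.71.
Closed-loop time constant τ = 1/68.71 = 0.0146 s.

τ = 0.0146 s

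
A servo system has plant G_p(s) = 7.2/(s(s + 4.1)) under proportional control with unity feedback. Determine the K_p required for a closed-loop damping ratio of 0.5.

K_p = 2.33

Closed-loop characteristic equation: s² + 4.1s + K_p·7.2 = 0.
So ω_n = √(7.2K_p) and 2ζω_n = 4.1, giving ζ = 4.1/(2√(7.2K_p)).
Setting ζ = 0.5: √(7.2K_p) = 4.1/(2·0.5) = 4.1, so K_p = 16.81/7.2 = 2.33.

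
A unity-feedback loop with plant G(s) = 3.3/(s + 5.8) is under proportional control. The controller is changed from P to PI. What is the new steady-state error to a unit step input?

0

Adding integral action puts a pole at s = 0 in the forward path, raising the system type to 1; a type-1 loop has zero steady-state error to a step.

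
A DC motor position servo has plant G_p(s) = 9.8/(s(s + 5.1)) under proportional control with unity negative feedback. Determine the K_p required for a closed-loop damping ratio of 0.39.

K_p = 4.36

Closed-loop characteristic equation: s² + 5.1s + K_p·9.8 = 0.
So ω_n = √(9.8K_p) and 2ζω_n = 5.1, giving ζ = 5.1/(2√(9.8K_p)).
Setting ζ = 0.39: √(9.8K_p) = 5.1/(2·0.39) = 6.538, so K_p = 42.75/9.8 = 4.36.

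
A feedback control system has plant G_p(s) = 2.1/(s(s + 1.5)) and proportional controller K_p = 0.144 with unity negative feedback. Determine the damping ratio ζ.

1 + K_p·G_p(s) = 0 gives s² + 1.5s + 0.3024 = 0.
Matching s² + 2ζω_n s + ω_n²: ω_n = √0.3024 = 0.5499 rad/s and 2ζω_n = 1.5, so ζ = 1.5/(2·0.5499) = 1.36.

ζ = 1.36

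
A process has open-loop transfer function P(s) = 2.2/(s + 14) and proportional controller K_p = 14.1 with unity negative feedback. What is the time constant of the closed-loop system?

Closed-loop transfer function: T(s) = K_p·P(s)/(1 + K_p·P(s)) = 31.02/(s + 14 + 31.02) = 31.02/(s + 45.02).
Time constant τ = 1/45.02 = 0.0222 s.

τ = 0.0222 s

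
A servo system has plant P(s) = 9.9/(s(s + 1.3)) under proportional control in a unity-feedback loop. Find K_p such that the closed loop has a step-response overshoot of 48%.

K_p = 0.825

From %OS = 100·exp(−πζ/√(1−ζ²)) = 48%, ζ = −ln(0.48)/√(π²+ln²(0.48)) = 0.2275.
Characteristic equation s² + 1.3s + 9.9K_p = 0 gives ζ = 1.3/(2√(9.9K_p)).
Setting ζ = 0.2275: √(9.9K_p) = 1.3/(2·0.2275) = 2.857, so K_p = 8.163/9.9 = 0.825.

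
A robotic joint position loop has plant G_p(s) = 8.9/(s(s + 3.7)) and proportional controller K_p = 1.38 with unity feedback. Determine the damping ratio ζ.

The closed-loop denominator is s(s+3.7) + 1.38·8.9 = s² + 3.7s + 12.28.
Matching s² + 2ζω_n s + ω_n²: ω_n = √12.28 = 3.505 rad/s and 2ζω_n = 3.7, so ζ = 3.7/(2·3.505) = 0.528.

ζ = 0.528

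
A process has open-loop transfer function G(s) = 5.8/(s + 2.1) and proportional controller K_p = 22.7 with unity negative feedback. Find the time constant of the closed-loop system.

Closed-loop transfer function: T(s) = K_p·G(s)/(1 + K_p·G(s)) = 131.7/(s + 2.1 + 131.7) = 131.7/(s + 133.8).
Time constant τ = 1/133.8 = 0.00748 s.

τ = 0.00748 s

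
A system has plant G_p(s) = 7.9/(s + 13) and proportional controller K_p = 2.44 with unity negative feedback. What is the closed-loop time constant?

τ = 0.031 s

Closed-loop transfer function: T(s) = K_p·G_p(s)/(1 + K_p·G_p(s)) = 19.28/(s + 13 + 19.28) = 19.28/(s + 32.28).
Time constant τ = 1/32.28 = 0.031 s.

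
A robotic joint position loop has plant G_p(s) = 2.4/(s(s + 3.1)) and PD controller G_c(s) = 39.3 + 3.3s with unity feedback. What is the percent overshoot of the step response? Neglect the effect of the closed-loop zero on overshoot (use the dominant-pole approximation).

11.5%

Forward path: (39.3 + 3.3s)·2.4/(s(s+3.1)). The closed-loop characteristic equation is s² + (3.1 + 2.4·3.3)s + 2.4·39.3 = 0.
That is s² + 11.02s + 94.32 = 0, so ω_n = 9.712 rad/s and ζ = 11.02/(2·9.712) = 0.5673.
%OS = 100·exp(−πζ/√(1−ζ²)) = 11.5%.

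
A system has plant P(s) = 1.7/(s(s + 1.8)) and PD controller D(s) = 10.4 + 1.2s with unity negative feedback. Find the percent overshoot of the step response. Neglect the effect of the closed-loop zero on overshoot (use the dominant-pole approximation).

Forward path: (10.4 + 1.2s)·1.7/(s(s+1.8)). The closed-loop characteristic equation is s² + (1.8 + 1.7·1.2)s + 1.7·10.4 = 0.
That is s² + 3.84s + 17.68 = 0, so ω_n = 4.205 rad/s and ζ = 3.84/(2·4.205) = 0.4566.
%OS = 100·exp(−πζ/√(1−ζ²)) = 19.9%.

19.9%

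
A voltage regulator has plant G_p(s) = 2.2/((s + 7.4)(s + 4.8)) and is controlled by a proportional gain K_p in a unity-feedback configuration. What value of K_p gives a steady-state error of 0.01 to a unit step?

The loop is type 0, so e_ss(step) = 1/(1 + K_pos) with K_pos = K_p·G_p(0).
G_p(0) = 0.06194. Require 1/(1 + K_p·0.06194) = 0.01, so 1 + 0.06194·K_p = 100.
K_p = (100 − 1)/0.06194 = 1600.

K_p = 1600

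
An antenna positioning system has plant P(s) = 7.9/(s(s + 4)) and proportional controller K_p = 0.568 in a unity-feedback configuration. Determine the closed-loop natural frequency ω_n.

1 + K_p·P(s) = 0 gives s² + 4s + 4.487 = 0.
Matching s² + 2ζω_n s + ω_n²: ω_n = √4.487 = 2.118 rad/s and 2ζω_n = 4, so ζ = 4/(2·2.118) = 0.944.

ω_n = 2.12 rad/s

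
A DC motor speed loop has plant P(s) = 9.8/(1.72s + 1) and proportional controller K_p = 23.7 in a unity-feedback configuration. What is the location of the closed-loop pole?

s = -135.6

Closed loop: T(s) = K_p·P/(1+K_p·P) = 232.3/(1.72s + 1 + 232.3), with pole at s = −(1 + 232.3)/1.72 = −135.6.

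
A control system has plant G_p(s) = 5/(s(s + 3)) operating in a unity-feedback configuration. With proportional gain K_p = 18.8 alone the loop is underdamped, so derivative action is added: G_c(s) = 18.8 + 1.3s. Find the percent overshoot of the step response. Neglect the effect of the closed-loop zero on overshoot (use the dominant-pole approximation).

17.1%

Forward path: (18.8 + 1.3s)·5/(s(s+3)). The closed-loop characteristic equation is s² + (3 + 5·1.3)s + 5·18.8 = 0.
That is s² + 9.5s + 94 = 0, so ω_n = 9.695 rad/s and ζ = 9.5/(2·9.695) = 0.4899.
%OS = 100·exp(−πζ/√(1−ζ²)) = 17.1%.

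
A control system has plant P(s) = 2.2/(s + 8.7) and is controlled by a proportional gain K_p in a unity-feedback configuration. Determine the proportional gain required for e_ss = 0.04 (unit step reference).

K_p = 94.9

Steady-state error for a unit step on this type-0 loop is 1/(1 + K_p·P(0)).
P(0) = 0.2529. Require 1/(1 + K_p·0.2529) = 0.04, so 1 + 0.2529·K_p = 25.
K_p = (25 − 1)/0.2529 = 94.9.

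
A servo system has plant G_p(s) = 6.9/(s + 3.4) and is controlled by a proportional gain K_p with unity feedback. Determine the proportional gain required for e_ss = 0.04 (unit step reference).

K_p = 11.8

The loop is type 0, so e_ss(step) = 1/(1 + K_pos) with K_pos = K_p·G_p(0).
G_p(0) = 2.029. Require 1/(1 + K_p·2.029) = 0.04, so 1 + 2.029·K_p = 25.
K_p = (25 − 1)/2.029 = 11.8.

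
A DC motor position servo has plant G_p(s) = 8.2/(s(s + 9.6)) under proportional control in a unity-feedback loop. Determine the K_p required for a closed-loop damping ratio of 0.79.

Closed-loop characteristic equation: s² + 9.6s + K_p·8.2 = 0.
So ω_n = √(8.2K_p) and 2ζω_n = 9.6, giving ζ = 9.6/(2√(8.2K_p)).
Setting ζ = 0.79: √(8.2K_p) = 9.6/(2·0.79) = 6.076, so K_p = 36.92/8.2 = 4.5.

K_p = 4.5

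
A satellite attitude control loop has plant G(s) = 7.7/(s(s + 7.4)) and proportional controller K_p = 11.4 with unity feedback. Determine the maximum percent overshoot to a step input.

From 1 + K_pG(s) = 0: s² + 7.4s + 87.78 = 0 ⇒ ω_n = 9.369, ζ = 0.3949.
%OS = 100·exp(−πζ/√(1−ζ²)) = 100·exp(−π·0.3949/√0.844) = 25.9%.

25.9%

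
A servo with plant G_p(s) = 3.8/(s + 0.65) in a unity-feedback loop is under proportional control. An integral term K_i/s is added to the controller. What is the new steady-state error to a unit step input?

0

Adding integral action puts a pole at s = 0 in the forward path, raising the system type to 1; a type-1 loop has zero steady-state error to a step.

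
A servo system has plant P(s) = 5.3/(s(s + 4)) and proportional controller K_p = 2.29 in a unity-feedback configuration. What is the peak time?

T_p = 1.1 s

From 1 + K_pP(s) = 0: s² + 4s + 12.14 = 0 ⇒ ω_n = 3.484, ζ = 0.5741.
Damped frequency ω_d = ω_n√(1−ζ²) = 2.853 rad/s, so peak time T_p = π/ω_d = 1.1 s.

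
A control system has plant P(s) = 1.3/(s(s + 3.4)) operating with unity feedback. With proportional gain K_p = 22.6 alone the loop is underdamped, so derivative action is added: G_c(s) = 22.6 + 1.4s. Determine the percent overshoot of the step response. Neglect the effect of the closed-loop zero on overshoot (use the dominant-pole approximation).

Forward path: (22.6 + 1.4s)·1.3/(s(s+3.4)). The closed-loop characteristic equation is s² + (3.4 + 1.3·1.4)s + 1.3·22.6 = 0.
That is s² + 5.22s + 29.38 = 0, so ω_n = 5.42 rad/s and ζ = 5.22/(2·5.42) = 0.4815.
%OS = 100·exp(−πζ/√(1−ζ²)) = 17.8%.

17.8%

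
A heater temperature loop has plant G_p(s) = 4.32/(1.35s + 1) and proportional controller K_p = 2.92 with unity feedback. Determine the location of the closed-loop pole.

Closed loop: T(s) = K_p·G_p/(1+K_p·G_p) = 12.61/(1.35s + 1 + 12.61), with pole at s = −(1 + 12.61)/1.35 = −10.08.

s = -10.08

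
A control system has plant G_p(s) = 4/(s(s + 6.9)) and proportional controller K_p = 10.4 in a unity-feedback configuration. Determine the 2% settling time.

The closed-loop denominator s² + 6.9s + 41.6 gives ω_n = √41.6 = 6.45 and ζ = 6.9/(2ω_n) = 0.5349.
2% settling time T_s ≈ 4/(ζω_n) = 4/3.45 = 1.16 s.

T_s ≈ 1.16 s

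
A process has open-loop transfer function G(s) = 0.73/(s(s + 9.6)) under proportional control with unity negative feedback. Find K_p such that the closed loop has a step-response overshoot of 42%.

K_p = 445

From %OS = 100·exp(−πζ/√(1−ζ²)) = 42%, ζ = −ln(0.42)/√(π²+ln²(0.42)) = 0.2662.
Characteristic equation s² + 9.6s + 0.73K_p = 0 gives ζ = 9.6/(2√(0.73K_p)).
Setting ζ = 0.2662: √(0.73K_p) = 9.6/(2·0.2662) = 18.03, so K_p = 325.2/0.73 = 445.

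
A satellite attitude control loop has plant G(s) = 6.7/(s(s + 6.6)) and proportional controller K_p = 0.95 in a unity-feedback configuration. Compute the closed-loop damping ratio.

ζ = 1.31

1 + K_p·G(s) = 0 gives s² + 6.6s + 6.365 = 0.
So ω_n² = 6.365 ⇒ ω_n = 2.523 rad/s, and ζ = 6.6/(2ω_n) = 1.31.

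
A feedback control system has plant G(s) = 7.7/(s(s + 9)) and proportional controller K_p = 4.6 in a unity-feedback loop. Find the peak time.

From 1 + K_pG(s) = 0: s² + 9s + 35.42 = 0 ⇒ ω_n = 5.951, ζ = 0.7561.
Damped frequency ω_d = ω_n√(1−ζ²) = 3.895 rad/s, so peak time T_p = π/ω_d = 0.807 s.

T_p = 0.807 s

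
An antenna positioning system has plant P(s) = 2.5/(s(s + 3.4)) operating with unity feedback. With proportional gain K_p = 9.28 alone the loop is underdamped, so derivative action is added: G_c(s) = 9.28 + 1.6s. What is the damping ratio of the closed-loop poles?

Forward path: (9.28 + 1.6s)·2.5/(s(s+3.4)). The closed-loop characteristic equation is s² + (3.4 + 2.5·1.6)s + 2.5·9.28 = 0.
That is s² + 7.4s + 23.2 = 0, so ω_n = 4.817 rad/s and ζ = 7.4/(2·4.817) = 0.7682.

ζ = 0.768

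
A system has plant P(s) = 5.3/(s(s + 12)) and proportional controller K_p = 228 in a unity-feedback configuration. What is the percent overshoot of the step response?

Closed-loop characteristic equation: s² + 12s + 1208 = 0, so ω_n = 34.76 rad/s and ζ = 12/(2·34.76) = 0.1726.
%OS = 100·exp(−πζ/√(1−ζ²)) = 100·exp(−π·0.1726/√0.9702) = 57.7%.

57.7%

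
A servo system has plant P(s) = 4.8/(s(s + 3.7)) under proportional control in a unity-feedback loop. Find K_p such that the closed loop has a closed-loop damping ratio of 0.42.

Closed-loop characteristic equation: s² + 3.7s + K_p·4.8 = 0.
So ω_n = √(4.8K_p) and 2ζω_n = 3.7, giving ζ = 3.7/(2√(4.8K_p)).
Setting ζ = 0.42: √(4.8K_p) = 3.7/(2·0.42) = 4.405, so K_p = 19.4/4.8 = 4.04.

K_p = 4.04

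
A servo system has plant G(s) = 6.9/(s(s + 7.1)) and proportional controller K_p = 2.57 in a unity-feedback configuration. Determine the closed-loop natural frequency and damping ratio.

1 + K_p·G(s) = 0 gives s² + 7.1s + 17.73 = 0.
Matching s² + 2ζω_n s + ω_n²: ω_n = √17.73 = 4.211 rad/s and 2ζω_n = 7.1, so ζ = 7.1/(2·4.211) = 0.843.

ω_n = 4.21 rad/s, ζ = 0.843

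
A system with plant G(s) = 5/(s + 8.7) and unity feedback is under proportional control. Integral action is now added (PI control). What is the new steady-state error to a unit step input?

0

The integrator makes K_pos = lim_{s→0} C(s)G(s) infinite, so e_ss = 1/(1+K_pos) = 0.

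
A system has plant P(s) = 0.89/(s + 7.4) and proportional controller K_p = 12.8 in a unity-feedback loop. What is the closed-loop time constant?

τ = 0.0532 s

Closed-loop transfer function: T(s) = K_p·P(s)/(1 + K_p·P(s)) = 11.39/(s + 7.4 + 11.39) = 11.39/(s + 18.79).
Time constant τ = 1/18.79 = 0.0532 s.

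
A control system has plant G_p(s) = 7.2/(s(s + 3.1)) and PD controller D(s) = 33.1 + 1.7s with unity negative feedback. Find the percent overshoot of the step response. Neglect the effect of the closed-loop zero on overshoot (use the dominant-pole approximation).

Forward path: (33.1 + 1.7s)·7.2/(s(s+3.1)). The closed-loop characteristic equation is s² + (3.1 + 7.2·1.7)s + 7.2·33.1 = 0.
That is s² + 15.34s + 238.3 = 0, so ω_n = 15.44 rad/s and ζ = 15.34/(2·15.44) = 0.4968.
%OS = 100·exp(−πζ/√(1−ζ²)) = 16.6%.

16.6%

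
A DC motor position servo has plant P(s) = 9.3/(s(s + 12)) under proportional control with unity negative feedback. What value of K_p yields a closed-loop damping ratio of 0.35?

Closed-loop characteristic equation: s² + 12s + K_p·9.3 = 0.
So ω_n = √(9.3K_p) and 2ζω_n = 12, giving ζ = 12/(2√(9.3K_p)).
Setting ζ = 0.35: √(9.3K_p) = 12/(2·0.35) = 17.14, so K_p = 293.9/9.3 = 31.6.

K_p = 31.6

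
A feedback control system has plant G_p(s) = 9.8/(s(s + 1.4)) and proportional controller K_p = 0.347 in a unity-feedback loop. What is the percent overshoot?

27.6%

From 1 + K_pG_p(s) = 0: s² + 1.4s + 3.401 = 0 ⇒ ω_n = 1.844, ζ = 0.3796.
%OS = 100·exp(−πζ/√(1−ζ²)) = 100·exp(−π·0.3796/√0.8559) = 27.6%.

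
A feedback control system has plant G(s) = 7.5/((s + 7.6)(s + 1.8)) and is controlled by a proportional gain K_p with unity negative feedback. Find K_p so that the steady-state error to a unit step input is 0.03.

K_p = 59

The loop is type 0, so e_ss(step) = 1/(1 + K_pos) with K_pos = K_p·G(0).
G(0) = 0.5482. Require 1/(1 + K_p·0.5482) = 0.03, so 1 + 0.5482·K_p = 33.33.
K_p = (33.33 − 1)/0.5482 = 59.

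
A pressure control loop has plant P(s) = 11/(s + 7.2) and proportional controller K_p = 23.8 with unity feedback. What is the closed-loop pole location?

Closed-loop transfer function: T(s) = K_p·P(s)/(1 + K_p·P(s)) = 261.8/(s + 7.2 + 261.8) = 261.8/(s + 269).
The closed-loop pole is at s = −269.

s = -269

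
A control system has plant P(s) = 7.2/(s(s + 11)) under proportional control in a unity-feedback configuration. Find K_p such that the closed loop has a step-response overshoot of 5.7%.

K_p = 9.25

From %OS = 100·exp(−πζ/√(1−ζ²)) = 5.7%, ζ = −ln(0.057)/√(π²+ln²(0.057)) = 0.6738.
Characteristic equation s² + 11s + 7.2K_p = 0 gives ζ = 11/(2√(7.2K_p)).
Setting ζ = 0.6738: √(7.2K_p) = 11/(2·0.6738) = 8.163, so K_p = 66.63/7.2 = 9.25.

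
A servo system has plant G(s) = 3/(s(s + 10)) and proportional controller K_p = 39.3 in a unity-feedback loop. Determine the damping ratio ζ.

ζ = 0.46

1 + K_p·G(s) = 0 gives s² + 10s + 117.9 = 0.
So ω_n² = 117.9 ⇒ ω_n = 10.86 rad/s, and ζ = 10/(2ω_n) = 0.46.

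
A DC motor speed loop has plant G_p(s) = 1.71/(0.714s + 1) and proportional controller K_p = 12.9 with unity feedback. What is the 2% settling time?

Closed loop: T(s) = K_p·G_p/(1+K_p·G_p) = 22.06/(0.714s + 1 + 22.06), with pole at s = −(1 + 22.06)/0.714 = −32.3.
τ = 1/32.3 = 0.03096 s, so 2% settling time ≈ 4τ = 0.124 s.

T_s ≈ 0.124 s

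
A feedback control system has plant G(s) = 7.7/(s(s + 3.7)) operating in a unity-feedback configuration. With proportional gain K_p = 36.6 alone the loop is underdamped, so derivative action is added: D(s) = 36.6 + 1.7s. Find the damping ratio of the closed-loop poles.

ζ = 0.5

Forward path: (36.6 + 1.7s)·7.7/(s(s+3.7)). The closed-loop characteristic equation is s² + (3.7 + 7.7·1.7)s + 7.7·36.6 = 0.
That is s² + 16.79s + 281.8 = 0, so ω_n = 16.79 rad/s and ζ = 16.79/(2·16.79) = 0.5001.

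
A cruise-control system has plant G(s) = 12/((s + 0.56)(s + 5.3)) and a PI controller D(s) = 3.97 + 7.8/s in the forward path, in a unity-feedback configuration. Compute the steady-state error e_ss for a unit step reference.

The open loop D(s)G(s) has a pole at the origin (type 1), so the static position error constant is infinite and e_ss = 1/(1+∞) = 0.

0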